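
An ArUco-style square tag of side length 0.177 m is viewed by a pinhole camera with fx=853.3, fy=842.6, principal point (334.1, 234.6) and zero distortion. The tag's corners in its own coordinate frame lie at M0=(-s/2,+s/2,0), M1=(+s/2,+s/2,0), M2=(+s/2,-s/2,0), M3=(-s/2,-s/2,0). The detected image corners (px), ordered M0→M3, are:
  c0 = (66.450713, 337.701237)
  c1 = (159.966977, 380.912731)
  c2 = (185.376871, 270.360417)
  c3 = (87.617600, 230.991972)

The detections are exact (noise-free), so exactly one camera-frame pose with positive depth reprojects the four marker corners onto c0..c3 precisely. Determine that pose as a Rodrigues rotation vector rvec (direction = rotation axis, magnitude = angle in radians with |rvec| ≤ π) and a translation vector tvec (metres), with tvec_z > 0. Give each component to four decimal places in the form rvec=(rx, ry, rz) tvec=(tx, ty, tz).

rvec=(0.1853, 0.3857, 0.3000) tvec=(-0.3117, 0.1061, 1.2632)

Intrinsics K: fx=853.3, fy=842.6, cx=334.1, cy=234.6
Marker side s = 0.177 m; corners in marker frame (Z=0):
  M0 = (-0.0885, +0.0885, 0)
  M1 = (+0.0885, +0.0885, 0)
  M2 = (+0.0885, -0.0885, 0)
  M3 = (-0.0885, -0.0885, 0)
Detected image corners:
  c0 = (66.450713, 337.701237) px
  c1 = (159.966977, 380.912731) px
  c2 = (185.376871, 270.360417) px
  c3 = (87.617600, 230.991972) px
Planar DLT: solve 8×8 A·h = b for H (H[2,2]=1):
  H  [+506.40253 -108.20454 +123.51931]
  H  [+151.06400 +669.85792 +305.38668]
  H  [-0.27014 +0.18487 +1.00000]
B = K⁻¹H; ‖b₁‖=0.791626, ‖b₂‖=0.791626; λ = 2/(‖b₁‖+‖b₂‖) = 1.263223, sign → tz>0 ⇒ λ=+1.263223
r₁ = λ·B[:,0] = (+0.88329,+0.32149,-0.34125); r₂ = λ·B[:,1] = (-0.25162,+0.93923,+0.23353)
r₃ = r₁×r₂ = (+0.39559,-0.12041,+0.91050); SVD([r₁ r₂ r₃]) → R = UVᵀ:
  R  [+0.88329 -0.25162 +0.39559]
  R  [+0.32149 +0.93923 -0.12041]
  R  [-0.34125 +0.23353 +0.91050]
t = (-0.31174, +0.10612, +1.26322) m
tr R = 2.733017; θ = arccos((tr R − 1)/2) = 0.522632 rad = 29.945°
axis k = ((R−Rᵀ)₃₂, (R−Rᵀ)₁₃, (R−Rᵀ)₂₁) / (2 sinθ) = (+0.354539, +0.738068, +0.574070)
rvec = θ·k = (+0.185294, +0.385738, +0.300028)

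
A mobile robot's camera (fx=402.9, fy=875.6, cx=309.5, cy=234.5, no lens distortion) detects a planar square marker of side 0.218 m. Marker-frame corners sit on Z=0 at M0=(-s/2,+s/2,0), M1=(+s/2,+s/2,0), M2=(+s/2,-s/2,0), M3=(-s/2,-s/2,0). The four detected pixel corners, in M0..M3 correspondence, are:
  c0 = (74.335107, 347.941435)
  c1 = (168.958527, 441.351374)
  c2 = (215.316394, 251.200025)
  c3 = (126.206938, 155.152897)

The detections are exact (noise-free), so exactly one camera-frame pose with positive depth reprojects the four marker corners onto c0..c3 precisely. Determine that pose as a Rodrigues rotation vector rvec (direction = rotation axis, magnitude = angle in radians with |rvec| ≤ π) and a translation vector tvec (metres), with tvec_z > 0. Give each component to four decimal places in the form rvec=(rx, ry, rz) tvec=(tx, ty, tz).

Intrinsics K: fx=402.9, fy=875.6, cx=309.5, cy=234.5
Marker side s = 0.218 m; corners in marker frame (Z=0):
  M0 = (-0.1090, +0.1090, 0)
  M1 = (+0.1090, +0.1090, 0)
  M2 = (+0.1090, -0.1090, 0)
  M3 = (-0.1090, -0.1090, 0)
Detected image corners:
  c0 = (74.335107, 347.941435) px
  c1 = (168.958527, 441.351374) px
  c2 = (215.316394, 251.200025) px
  c3 = (126.206938, 155.152897) px
Planar DLT: solve 8×8 A·h = b for H (H[2,2]=1):
  H  [+444.19701 -253.00845 +147.50506]
  H  [+481.79525 +821.09961 +297.73218]
  H  [+0.15769 -0.19102 +1.00000]
B = K⁻¹H; ‖b₁‖=1.116255, ‖b₂‖=1.116255; λ = 2/(‖b₁‖+‖b₂‖) = 0.895853, sign → tz>0 ⇒ λ=+0.895853
r₁ = λ·B[:,0] = (+0.87916,+0.45511,+0.14127); r₂ = λ·B[:,1] = (-0.43111,+0.88592,-0.17113)
r₃ = r₁×r₂ = (-0.20303,+0.08955,+0.97507); SVD([r₁ r₂ r₃]) → R = UVᵀ:
  R  [+0.87916 -0.43111 -0.20303]
  R  [+0.45511 +0.88592 +0.08955]
  R  [+0.14127 -0.17113 +0.97507]
t = (-0.36020, +0.06469, +0.89585) m
tr R = 2.740152; θ = arccos((tr R − 1)/2) = 0.515440 rad = 29.533°
axis k = ((R−Rᵀ)₃₂, (R−Rᵀ)₁₃, (R−Rᵀ)₂₁) / (2 sinθ) = (-0.264422, -0.349244, +0.898949)
rvec = θ·k = (-0.136294, -0.180014, +0.463354)

rvec=(-0.1363, -0.1800, 0.4634) tvec=(-0.3602, 0.0647, 0.8959)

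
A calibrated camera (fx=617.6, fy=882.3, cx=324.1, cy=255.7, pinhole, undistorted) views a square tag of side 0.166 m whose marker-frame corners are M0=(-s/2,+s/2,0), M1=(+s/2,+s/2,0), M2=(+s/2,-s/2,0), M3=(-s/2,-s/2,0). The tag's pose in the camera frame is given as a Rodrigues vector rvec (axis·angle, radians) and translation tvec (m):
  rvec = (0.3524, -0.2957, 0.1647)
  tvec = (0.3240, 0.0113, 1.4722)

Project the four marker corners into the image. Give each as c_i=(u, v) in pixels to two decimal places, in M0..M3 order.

c0=(419.86, 303.19) c1=(480.08, 311.87) c2=(500.19, 221.74) c3=(438.49, 209.45)

Intrinsics K: fx=617.6, fy=882.3, cx=324.1, cy=255.7
Marker side s = 0.166 m; corners in marker frame (Z=0):
  M0 = (-0.0830, +0.0830, 0)
  M1 = (+0.0830, +0.0830, 0)
  M2 = (+0.0830, -0.0830, 0)
  M3 = (-0.0830, -0.0830, 0)
rvec = (0.3524, -0.2957, 0.1647), |rvec| = θ = 0.48862 rad = 27.996°
Rodrigues: sinθ=0.46941, 1−cosθ=0.11702; R = I + sinθ·[k]× + (1−cosθ)·[k]×²:
    [+0.94385 -0.20930 -0.25563]
    [+0.10715 +0.92584 -0.36241]
    [+0.31252 +0.31467 +0.89628]
t = (0.3240, 0.0113, 1.4722) m
M0: Pc = R·M0+t = (+0.22829, +0.07925, +1.47238); u = 617.6·(+0.22829)/1.47238 + 324.1 = 419.8574, v = 882.3·(+0.07925)/1.47238 + 255.7 = 303.1900
M1: Pc = R·M1+t = (+0.38497, +0.09704, +1.52426); u = 617.6·(+0.38497)/1.52426 + 324.1 = 480.0816, v = 882.3·(+0.09704)/1.52426 + 255.7 = 311.8694
M2: Pc = R·M2+t = (+0.41971, -0.05665, +1.47202); u = 617.6·(+0.41971)/1.47202 + 324.1 = 500.1937, v = 882.3·(-0.05665)/1.47202 + 255.7 = 221.7445
M3: Pc = R·M3+t = (+0.26303, -0.07444, +1.42014); u = 617.6·(+0.26303)/1.42014 + 324.1 = 438.4890, v = 882.3·(-0.07444)/1.42014 + 255.7 = 209.4535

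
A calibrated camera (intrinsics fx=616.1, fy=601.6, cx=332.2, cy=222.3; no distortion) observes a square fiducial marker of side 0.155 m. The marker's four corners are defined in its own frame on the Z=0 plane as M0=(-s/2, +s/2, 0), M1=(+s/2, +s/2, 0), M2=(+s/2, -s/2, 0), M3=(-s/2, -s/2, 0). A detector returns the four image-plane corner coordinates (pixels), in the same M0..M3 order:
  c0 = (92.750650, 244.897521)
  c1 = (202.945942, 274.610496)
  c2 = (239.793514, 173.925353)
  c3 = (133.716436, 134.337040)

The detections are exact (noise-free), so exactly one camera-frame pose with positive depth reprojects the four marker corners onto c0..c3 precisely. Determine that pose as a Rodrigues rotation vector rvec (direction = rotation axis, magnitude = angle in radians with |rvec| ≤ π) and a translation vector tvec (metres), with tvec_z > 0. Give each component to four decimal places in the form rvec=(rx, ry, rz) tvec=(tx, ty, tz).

rvec=(0.0702, -0.5335, 0.3371) tvec=(-0.2196, -0.0203, 0.8336)

Intrinsics K: fx=616.1, fy=601.6, cx=332.2, cy=222.3
Marker side s = 0.155 m; corners in marker frame (Z=0):
  M0 = (-0.0775, +0.0775, 0)
  M1 = (+0.0775, +0.0775, 0)
  M2 = (+0.0775, -0.0775, 0)
  M3 = (-0.0775, -0.0775, 0)
Detected image corners:
  c0 = (92.750650, 244.897521) px
  c1 = (202.945942, 274.610496) px
  c2 = (239.793514, 173.925353) px
  c3 = (133.716436, 134.337040) px
Planar DLT: solve 8×8 A·h = b for H (H[2,2]=1):
  H  [+799.95059 -254.67169 +169.90314]
  H  [+350.18505 +674.62036 +207.65886]
  H  [+0.61161 -0.02565 +1.00000]
B = K⁻¹H; ‖b₁‖=1.199631, ‖b₂‖=1.199631; λ = 2/(‖b₁‖+‖b₂‖) = 0.833590, sign → tz>0 ⇒ λ=+0.833590
r₁ = λ·B[:,0] = (+0.80744,+0.29683,+0.50984); r₂ = λ·B[:,1] = (-0.33305,+0.94267,-0.02138)
r₃ = r₁×r₂ = (-0.48695,-0.15254,+0.86001); SVD([r₁ r₂ r₃]) → R = UVᵀ:
  R  [+0.80744 -0.33305 -0.48695]
  R  [+0.29683 +0.94267 -0.15254]
  R  [+0.50984 -0.02138 +0.86001]
t = (-0.21959, -0.02029, +0.83359) m
tr R = 2.610113; θ = arccos((tr R − 1)/2) = 0.635026 rad = 36.384°
axis k = ((R−Rᵀ)₃₂, (R−Rᵀ)₁₃, (R−Rᵀ)₂₁) / (2 sinθ) = (+0.110553, -0.840181, +0.530918)
rvec = θ·k = (+0.070204, -0.533537, +0.337146)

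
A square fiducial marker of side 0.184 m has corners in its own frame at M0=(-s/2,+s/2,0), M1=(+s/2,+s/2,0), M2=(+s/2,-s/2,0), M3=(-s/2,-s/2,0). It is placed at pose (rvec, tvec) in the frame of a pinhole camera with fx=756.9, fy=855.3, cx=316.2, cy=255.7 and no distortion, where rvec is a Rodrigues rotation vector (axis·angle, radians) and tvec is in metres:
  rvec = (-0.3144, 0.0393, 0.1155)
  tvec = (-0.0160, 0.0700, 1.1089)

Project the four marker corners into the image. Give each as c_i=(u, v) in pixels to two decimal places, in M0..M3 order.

Intrinsics K: fx=756.9, fy=855.3, cx=316.2, cy=255.7
Marker side s = 0.184 m; corners in marker frame (Z=0):
  M0 = (-0.0920, +0.0920, 0)
  M1 = (+0.0920, +0.0920, 0)
  M2 = (+0.0920, -0.0920, 0)
  M3 = (-0.0920, -0.0920, 0)
rvec = (-0.3144, 0.0393, 0.1155), |rvec| = θ = 0.33724 rad = 19.323°
Rodrigues: sinθ=0.33089, 1−cosθ=0.05633; R = I + sinθ·[k]× + (1−cosθ)·[k]×²:
    [+0.99263 -0.11944 +0.02057]
    [+0.10720 +0.94444 +0.31072]
    [-0.05654 -0.30623 +0.95028]
t = (-0.0160, 0.0700, 1.1089) m
M0: Pc = R·M0+t = (-0.11831, +0.14703, +1.08593); u = 756.9·(-0.11831)/1.08593 + 316.2 = 233.7368, v = 855.3·(+0.14703)/1.08593 + 255.7 = 371.5002
M1: Pc = R·M1+t = (+0.06433, +0.16675, +1.07553); u = 756.9·(+0.06433)/1.07553 + 316.2 = 361.4743, v = 855.3·(+0.16675)/1.07553 + 255.7 = 388.3068
M2: Pc = R·M2+t = (+0.08631, -0.00703, +1.13187); u = 756.9·(+0.08631)/1.13187 + 316.2 = 373.9172, v = 855.3·(-0.00703)/1.13187 + 255.7 = 250.3913
M3: Pc = R·M3+t = (-0.09633, -0.02675, +1.14227); u = 756.9·(-0.09633)/1.14227 + 316.2 = 252.3673, v = 855.3·(-0.02675)/1.14227 + 255.7 = 235.6698

c0=(233.74, 371.50) c1=(361.47, 388.31) c2=(373.92, 250.39) c3=(252.37, 235.67)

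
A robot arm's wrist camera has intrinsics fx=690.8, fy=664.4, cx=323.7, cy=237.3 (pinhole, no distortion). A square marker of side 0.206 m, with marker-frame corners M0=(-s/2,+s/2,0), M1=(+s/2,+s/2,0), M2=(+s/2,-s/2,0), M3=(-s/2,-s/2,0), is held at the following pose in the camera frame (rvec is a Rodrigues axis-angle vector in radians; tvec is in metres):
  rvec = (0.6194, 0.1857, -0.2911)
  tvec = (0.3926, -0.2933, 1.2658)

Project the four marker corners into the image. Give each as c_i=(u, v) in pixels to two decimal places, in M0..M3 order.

Intrinsics K: fx=690.8, fy=664.4, cx=323.7, cy=237.3
Marker side s = 0.206 m; corners in marker frame (Z=0):
  M0 = (-0.1030, +0.1030, 0)
  M1 = (+0.1030, +0.1030, 0)
  M2 = (+0.1030, -0.1030, 0)
  M3 = (-0.1030, -0.1030, 0)
rvec = (0.6194, 0.1857, -0.2911), |rvec| = θ = 0.70914 rad = 40.631°
Rodrigues: sinθ=0.65118, 1−cosθ=0.24108; R = I + sinθ·[k]× + (1−cosθ)·[k]×²:
    [+0.94284 +0.32245 +0.08408]
    [-0.21217 +0.77545 -0.59469]
    [-0.25696 +0.54286 +0.79955]
t = (0.3926, -0.2933, 1.2658) m
M0: Pc = R·M0+t = (+0.32870, -0.19158, +1.34818); u = 690.8·(+0.32870)/1.34818 + 323.7 = 492.1235, v = 664.4·(-0.19158)/1.34818 + 237.3 = 142.8895
M1: Pc = R·M1+t = (+0.52293, -0.23528, +1.29525); u = 690.8·(+0.52293)/1.29525 + 323.7 = 602.5940, v = 664.4·(-0.23528)/1.29525 + 237.3 = 116.6119
M2: Pc = R·M2+t = (+0.45650, -0.39502, +1.18342); u = 690.8·(+0.45650)/1.18342 + 323.7 = 590.1744, v = 664.4·(-0.39502)/1.18342 + 237.3 = 15.5234
M3: Pc = R·M3+t = (+0.26227, -0.35132, +1.23635); u = 690.8·(+0.26227)/1.23635 + 323.7 = 470.2435, v = 664.4·(-0.35132)/1.23635 + 237.3 = 48.5059

c0=(492.12, 142.89) c1=(602.59, 116.61) c2=(590.17, 15.52) c3=(470.24, 48.51)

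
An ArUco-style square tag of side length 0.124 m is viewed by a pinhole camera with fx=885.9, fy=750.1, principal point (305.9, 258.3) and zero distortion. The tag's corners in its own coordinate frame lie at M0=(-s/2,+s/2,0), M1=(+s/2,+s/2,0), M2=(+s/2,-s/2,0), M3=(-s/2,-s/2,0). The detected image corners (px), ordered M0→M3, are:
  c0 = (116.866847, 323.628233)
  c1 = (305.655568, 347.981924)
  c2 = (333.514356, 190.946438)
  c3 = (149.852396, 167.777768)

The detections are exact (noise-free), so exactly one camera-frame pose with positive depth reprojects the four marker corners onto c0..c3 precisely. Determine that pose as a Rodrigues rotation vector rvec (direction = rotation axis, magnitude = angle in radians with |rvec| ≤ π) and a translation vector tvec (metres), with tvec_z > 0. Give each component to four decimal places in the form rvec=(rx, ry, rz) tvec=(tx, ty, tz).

Intrinsics K: fx=885.9, fy=750.1, cx=305.9, cy=258.3
Marker side s = 0.124 m; corners in marker frame (Z=0):
  M0 = (-0.0620, +0.0620, 0)
  M1 = (+0.0620, +0.0620, 0)
  M2 = (+0.0620, -0.0620, 0)
  M3 = (-0.0620, -0.0620, 0)
Detected image corners:
  c0 = (116.866847, 323.628233) px
  c1 = (305.655568, 347.981924) px
  c2 = (333.514356, 190.946438) px
  c3 = (149.852396, 167.777768) px
Planar DLT: solve 8×8 A·h = b for H (H[2,2]=1):
  H  [+1495.47944 -296.64253 +226.53162]
  H  [+184.67689 +1203.31785 +256.46605]
  H  [-0.02670 -0.22638 +1.00000]
B = K⁻¹H; ‖b₁‖=1.716627, ‖b₂‖=1.716627; λ = 2/(‖b₁‖+‖b₂‖) = 0.582538, sign → tz>0 ⇒ λ=+0.582538
r₁ = λ·B[:,0] = (+0.98875,+0.14878,-0.01556); r₂ = λ·B[:,1] = (-0.14953,+0.97992,-0.13187)
r₃ = r₁×r₂ = (-0.00438,+0.13272,+0.99114); SVD([r₁ r₂ r₃]) → R = UVᵀ:
  R  [+0.98875 -0.14953 -0.00438]
  R  [+0.14878 +0.97992 +0.13272]
  R  [-0.01556 -0.13187 +0.99114]
t = (-0.05219, -0.00142, +0.58254) m
tr R = 2.959817; θ = arccos((tr R − 1)/2) = 0.200795 rad = 11.505°
axis k = ((R−Rᵀ)₃₂, (R−Rᵀ)₁₃, (R−Rᵀ)₂₁) / (2 sinθ) = (-0.663302, +0.028026, +0.747827)
rvec = θ·k = (-0.133188, +0.005628, +0.150160)

rvec=(-0.1332, 0.0056, 0.1502) tvec=(-0.0522, -0.0014, 0.5825)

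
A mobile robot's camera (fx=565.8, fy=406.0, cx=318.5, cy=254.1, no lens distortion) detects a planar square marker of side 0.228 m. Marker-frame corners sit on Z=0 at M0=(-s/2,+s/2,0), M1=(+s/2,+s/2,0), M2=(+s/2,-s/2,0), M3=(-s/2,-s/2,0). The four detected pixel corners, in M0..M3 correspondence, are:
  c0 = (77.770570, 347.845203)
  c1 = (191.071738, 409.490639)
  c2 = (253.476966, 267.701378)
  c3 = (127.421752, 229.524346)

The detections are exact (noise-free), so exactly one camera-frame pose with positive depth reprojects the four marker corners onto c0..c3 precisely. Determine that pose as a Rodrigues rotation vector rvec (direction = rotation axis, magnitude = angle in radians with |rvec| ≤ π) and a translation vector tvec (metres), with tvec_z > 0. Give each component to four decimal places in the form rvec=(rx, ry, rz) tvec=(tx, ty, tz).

rvec=(-0.0386, 0.5950, 0.3186) tvec=(-0.1936, 0.0963, 0.6764)

Intrinsics K: fx=565.8, fy=406.0, cx=318.5, cy=254.1
Marker side s = 0.228 m; corners in marker frame (Z=0):
  M0 = (-0.1140, +0.1140, 0)
  M1 = (+0.1140, +0.1140, 0)
  M2 = (+0.1140, -0.1140, 0)
  M3 = (-0.1140, -0.1140, 0)
Detected image corners:
  c0 = (77.770570, 347.845203) px
  c1 = (191.071738, 409.490639) px
  c2 = (253.476966, 267.701378) px
  c3 = (127.421752, 229.524346) px
Planar DLT: solve 8×8 A·h = b for H (H[2,2]=1):
  H  [+390.96372 -229.77248 +156.55896]
  H  [-38.72468 +591.34858 +311.90796]
  H  [-0.82297 +0.08213 +1.00000]
B = K⁻¹H; ‖b₁‖=1.478417, ‖b₂‖=1.478417; λ = 2/(‖b₁‖+‖b₂‖) = 0.676399, sign → tz>0 ⇒ λ=+0.676399
r₁ = λ·B[:,0] = (+0.78074,+0.28387,-0.55665); r₂ = λ·B[:,1] = (-0.30596,+0.95042,+0.05555)
r₃ = r₁×r₂ = (+0.54483,+0.12694,+0.82888); SVD([r₁ r₂ r₃]) → R = UVᵀ:
  R  [+0.78074 -0.30596 +0.54483]
  R  [+0.28387 +0.95042 +0.12694]
  R  [-0.55665 +0.05555 +0.82888]
t = (-0.19360, +0.09631, +0.67640) m
tr R = 2.560046; θ = arccos((tr R − 1)/2) = 0.676094 rad = 38.737°
axis k = ((R−Rᵀ)₃₂, (R−Rᵀ)₁₃, (R−Rᵀ)₂₁) / (2 sinθ) = (-0.057040, +0.880127, +0.471300)
rvec = θ·k = (-0.038564, +0.595048, +0.318643)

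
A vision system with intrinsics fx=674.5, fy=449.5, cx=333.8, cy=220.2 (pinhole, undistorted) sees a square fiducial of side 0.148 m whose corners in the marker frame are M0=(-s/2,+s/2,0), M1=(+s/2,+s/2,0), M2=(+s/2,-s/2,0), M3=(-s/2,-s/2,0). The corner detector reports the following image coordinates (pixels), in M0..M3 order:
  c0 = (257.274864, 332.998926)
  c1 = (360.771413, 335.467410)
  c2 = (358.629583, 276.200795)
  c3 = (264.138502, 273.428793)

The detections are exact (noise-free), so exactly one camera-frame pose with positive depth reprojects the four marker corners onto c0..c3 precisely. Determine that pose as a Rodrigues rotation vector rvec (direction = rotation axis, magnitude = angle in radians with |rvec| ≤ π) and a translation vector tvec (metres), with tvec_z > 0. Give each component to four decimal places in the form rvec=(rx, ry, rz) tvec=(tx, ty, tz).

rvec=(-0.6670, -0.0771, 0.0289) tvec=(-0.0349, 0.1863, 1.0094)

Intrinsics K: fx=674.5, fy=449.5, cx=333.8, cy=220.2
Marker side s = 0.148 m; corners in marker frame (Z=0):
  M0 = (-0.0740, +0.0740, 0)
  M1 = (+0.0740, +0.0740, 0)
  M2 = (+0.0740, -0.0740, 0)
  M3 = (-0.0740, -0.0740, 0)
Detected image corners:
  c0 = (257.274864, 332.998926) px
  c1 = (360.771413, 335.467410) px
  c2 = (358.629583, 276.200795) px
  c3 = (264.138502, 273.428793) px
Planar DLT: solve 8×8 A·h = b for H (H[2,2]=1):
  H  [+686.59127 -206.02851 +310.48262]
  H  [+36.49593 +214.73850 +303.18185]
  H  [+0.06156 -0.61319 +1.00000]
B = K⁻¹H; ‖b₁‖=0.990696, ‖b₂‖=0.990696; λ = 2/(‖b₁‖+‖b₂‖) = 1.009392, sign → tz>0 ⇒ λ=+1.009392
r₁ = λ·B[:,0] = (+0.99674,+0.05152,+0.06213); r₂ = λ·B[:,1] = (-0.00201,+0.78543,-0.61895)
r₃ = r₁×r₂ = (-0.08069,+0.61681,+0.78297); SVD([r₁ r₂ r₃]) → R = UVᵀ:
  R  [+0.99674 -0.00201 -0.08069]
  R  [+0.05152 +0.78543 +0.61681]
  R  [+0.06213 -0.61895 +0.78297]
t = (-0.03489, +0.18634, +1.00939) m
tr R = 2.565129; θ = arccos((tr R − 1)/2) = 0.672022 rad = 38.504°
axis k = ((R−Rᵀ)₃₂, (R−Rᵀ)₁₃, (R−Rᵀ)₂₁) / (2 sinθ) = (-0.992469, -0.114703, +0.042990)
rvec = θ·k = (-0.666961, -0.077083, +0.028890)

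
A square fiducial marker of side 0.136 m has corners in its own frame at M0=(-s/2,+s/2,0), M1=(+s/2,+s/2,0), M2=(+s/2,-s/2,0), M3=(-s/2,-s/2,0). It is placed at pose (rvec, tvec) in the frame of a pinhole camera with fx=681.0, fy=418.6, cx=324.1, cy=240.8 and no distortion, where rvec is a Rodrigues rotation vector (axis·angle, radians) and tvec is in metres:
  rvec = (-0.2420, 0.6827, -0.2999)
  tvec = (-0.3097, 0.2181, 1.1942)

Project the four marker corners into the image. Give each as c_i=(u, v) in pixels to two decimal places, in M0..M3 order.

Intrinsics K: fx=681.0, fy=418.6, cx=324.1, cy=240.8
Marker side s = 0.136 m; corners in marker frame (Z=0):
  M0 = (-0.0680, +0.0680, 0)
  M1 = (+0.0680, +0.0680, 0)
  M2 = (+0.0680, -0.0680, 0)
  M3 = (-0.0680, -0.0680, 0)
rvec = (-0.2420, 0.6827, -0.2999), |rvec| = θ = 0.78395 rad = 44.917°
Rodrigues: sinθ=0.70608, 1−cosθ=0.29187; R = I + sinθ·[k]× + (1−cosθ)·[k]×²:
    [+0.73594 +0.19165 +0.64936]
    [-0.34857 +0.92947 +0.12073]
    [-0.58042 -0.31520 +0.75084]
t = (-0.3097, 0.2181, 1.1942) m
M0: Pc = R·M0+t = (-0.34671, +0.30501, +1.21224); u = 681.0·(-0.34671)/1.21224 + 324.1 = 129.3270, v = 418.6·(+0.30501)/1.21224 + 240.8 = 346.1228
M1: Pc = R·M1+t = (-0.24662, +0.25760, +1.13330); u = 681.0·(-0.24662)/1.13330 + 324.1 = 175.9034, v = 418.6·(+0.25760)/1.13330 + 240.8 = 335.9487
M2: Pc = R·M2+t = (-0.27269, +0.13119, +1.17616); u = 681.0·(-0.27269)/1.17616 + 324.1 = 166.2134, v = 418.6·(+0.13119)/1.17616 + 240.8 = 287.4919
M3: Pc = R·M3+t = (-0.37278, +0.17860, +1.25510); u = 681.0·(-0.37278)/1.25510 + 324.1 = 121.8371, v = 418.6·(+0.17860)/1.25510 + 240.8 = 300.3660

c0=(129.33, 346.12) c1=(175.90, 335.95) c2=(166.21, 287.49) c3=(121.84, 300.37)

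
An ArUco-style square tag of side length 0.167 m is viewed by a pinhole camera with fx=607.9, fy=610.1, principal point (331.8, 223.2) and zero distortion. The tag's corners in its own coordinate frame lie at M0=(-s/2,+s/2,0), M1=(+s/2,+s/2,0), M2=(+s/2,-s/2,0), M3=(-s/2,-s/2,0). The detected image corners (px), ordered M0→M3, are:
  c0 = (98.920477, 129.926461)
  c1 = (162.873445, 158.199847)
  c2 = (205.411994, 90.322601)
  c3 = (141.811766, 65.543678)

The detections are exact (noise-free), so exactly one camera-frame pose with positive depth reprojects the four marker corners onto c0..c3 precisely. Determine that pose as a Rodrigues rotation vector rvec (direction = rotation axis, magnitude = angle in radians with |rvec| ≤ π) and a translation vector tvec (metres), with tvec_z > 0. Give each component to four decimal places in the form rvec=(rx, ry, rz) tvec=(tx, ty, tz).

rvec=(-0.3131, 0.2461, 0.4439) tvec=(-0.3704, -0.2319, 1.2522)

Intrinsics K: fx=607.9, fy=610.1, cx=331.8, cy=223.2
Marker side s = 0.167 m; corners in marker frame (Z=0):
  M0 = (-0.0835, +0.0835, 0)
  M1 = (+0.0835, +0.0835, 0)
  M2 = (+0.0835, -0.0835, 0)
  M3 = (-0.0835, -0.0835, 0)
Detected image corners:
  c0 = (98.920477, 129.926461) px
  c1 = (162.873445, 158.199847) px
  c2 = (205.411994, 90.322601) px
  c3 = (141.811766, 65.543678) px
Planar DLT: solve 8×8 A·h = b for H (H[2,2]=1):
  H  [+345.49861 -285.20746 +151.96265]
  H  [+132.14826 +374.33972 +110.20024]
  H  [-0.23894 -0.19315 +1.00000]
B = K⁻¹H; ‖b₁‖=0.798620, ‖b₂‖=0.798620; λ = 2/(‖b₁‖+‖b₂‖) = 1.252160, sign → tz>0 ⇒ λ=+1.252160
r₁ = λ·B[:,0] = (+0.87497,+0.38068,-0.29920); r₂ = λ·B[:,1] = (-0.45546,+0.85677,-0.24186)
r₃ = r₁×r₂ = (+0.16427,+0.34789,+0.92303); SVD([r₁ r₂ r₃]) → R = UVᵀ:
  R  [+0.87497 -0.45546 +0.16427]
  R  [+0.38068 +0.85677 +0.34789]
  R  [-0.29920 -0.24186 +0.92303]
t = (-0.37043, -0.23192, +1.25216) m
tr R = 2.654769; θ = arccos((tr R − 1)/2) = 0.596361 rad = 34.169°
axis k = ((R−Rᵀ)₃₂, (R−Rᵀ)₁₃, (R−Rᵀ)₂₁) / (2 sinθ) = (-0.525029, +0.412604, +0.744381)
rvec = θ·k = (-0.313107, +0.246061, +0.443920)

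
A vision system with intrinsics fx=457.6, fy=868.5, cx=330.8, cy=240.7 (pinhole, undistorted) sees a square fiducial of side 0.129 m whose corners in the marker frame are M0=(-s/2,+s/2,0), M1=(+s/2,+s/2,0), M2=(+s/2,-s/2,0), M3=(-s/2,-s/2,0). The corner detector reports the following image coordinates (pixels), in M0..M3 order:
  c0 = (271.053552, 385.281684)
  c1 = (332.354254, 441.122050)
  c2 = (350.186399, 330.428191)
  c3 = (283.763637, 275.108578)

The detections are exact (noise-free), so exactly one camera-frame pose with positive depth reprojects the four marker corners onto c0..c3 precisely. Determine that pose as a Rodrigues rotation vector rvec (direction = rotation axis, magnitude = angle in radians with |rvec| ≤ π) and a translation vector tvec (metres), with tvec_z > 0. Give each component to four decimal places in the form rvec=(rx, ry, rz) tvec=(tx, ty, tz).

Intrinsics K: fx=457.6, fy=868.5, cx=330.8, cy=240.7
Marker side s = 0.129 m; corners in marker frame (Z=0):
  M0 = (-0.0645, +0.0645, 0)
  M1 = (+0.0645, +0.0645, 0)
  M2 = (+0.0645, -0.0645, 0)
  M3 = (-0.0645, -0.0645, 0)
Detected image corners:
  c0 = (271.053552, 385.281684) px
  c1 = (332.354254, 441.122050) px
  c2 = (350.186399, 330.428191) px
  c3 = (283.763637, 275.108578) px
Planar DLT: solve 8×8 A·h = b for H (H[2,2]=1):
  H  [+397.85856 +51.27567 +308.42755]
  H  [+319.25672 +1051.90665 +359.37469]
  H  [-0.31193 +0.54716 +1.00000]
B = K⁻¹H; ‖b₁‖=1.225708, ‖b₂‖=1.225708; λ = 2/(‖b₁‖+‖b₂‖) = 0.815855, sign → tz>0 ⇒ λ=+0.815855
r₁ = λ·B[:,0] = (+0.89331,+0.37044,-0.25449); r₂ = λ·B[:,1] = (-0.23128,+0.86443,+0.44640)
r₃ = r₁×r₂ = (+0.38535,-0.33992,+0.85788); SVD([r₁ r₂ r₃]) → R = UVᵀ:
  R  [+0.89331 -0.23128 +0.38535]
  R  [+0.37044 +0.86443 -0.33992]
  R  [-0.25449 +0.44640 +0.85788]
t = (-0.03989, +0.11148, +0.81586) m
tr R = 2.615624; θ = arccos((tr R − 1)/2) = 0.630366 rad = 36.117°
axis k = ((R−Rᵀ)₃₂, (R−Rᵀ)₁₃, (R−Rᵀ)₂₁) / (2 sinθ) = (+0.667002, +0.542755, +0.510416)
rvec = θ·k = (+0.420456, +0.342134, +0.321749)

rvec=(0.4205, 0.3421, 0.3217) tvec=(-0.0399, 0.1115, 0.8159)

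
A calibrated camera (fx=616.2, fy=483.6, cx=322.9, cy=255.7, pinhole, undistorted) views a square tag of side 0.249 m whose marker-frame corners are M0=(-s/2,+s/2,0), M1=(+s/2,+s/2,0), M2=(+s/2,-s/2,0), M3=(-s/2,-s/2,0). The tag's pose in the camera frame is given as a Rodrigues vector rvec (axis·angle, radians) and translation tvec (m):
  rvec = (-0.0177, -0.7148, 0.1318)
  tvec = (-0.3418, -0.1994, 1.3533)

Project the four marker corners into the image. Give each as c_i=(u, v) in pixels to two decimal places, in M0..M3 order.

c0=(104.05, 220.63) c1=(209.32, 235.30) c2=(222.70, 152.72) c3=(120.38, 127.74)

Intrinsics K: fx=616.2, fy=483.6, cx=322.9, cy=255.7
Marker side s = 0.249 m; corners in marker frame (Z=0):
  M0 = (-0.1245, +0.1245, 0)
  M1 = (+0.1245, +0.1245, 0)
  M2 = (+0.1245, -0.1245, 0)
  M3 = (-0.1245, -0.1245, 0)
rvec = (-0.0177, -0.7148, 0.1318), |rvec| = θ = 0.72707 rad = 41.658°
Rodrigues: sinθ=0.66468, 1−cosθ=0.25287; R = I + sinθ·[k]× + (1−cosθ)·[k]×²:
    [+0.74728 -0.11444 -0.65458]
    [+0.12654 +0.99154 -0.02889]
    [+0.65235 -0.06125 +0.75544]
t = (-0.3418, -0.1994, 1.3533) m
M0: Pc = R·M0+t = (-0.44908, -0.09171, +1.26446); u = 616.2·(-0.44908)/1.26446 + 322.9 = 104.0508, v = 483.6·(-0.09171)/1.26446 + 255.7 = 220.6257
M1: Pc = R·M1+t = (-0.26301, -0.06020, +1.42689); u = 616.2·(-0.26301)/1.42689 + 322.9 = 209.3191, v = 483.6·(-0.06020)/1.42689 + 255.7 = 235.2976
M2: Pc = R·M2+t = (-0.23452, -0.30709, +1.44214); u = 616.2·(-0.23452)/1.44214 + 322.9 = 222.6957, v = 483.6·(-0.30709)/1.44214 + 255.7 = 152.7215
M3: Pc = R·M3+t = (-0.42059, -0.33860, +1.27971); u = 616.2·(-0.42059)/1.27971 + 322.9 = 120.3798, v = 483.6·(-0.33860)/1.27971 + 255.7 = 127.7429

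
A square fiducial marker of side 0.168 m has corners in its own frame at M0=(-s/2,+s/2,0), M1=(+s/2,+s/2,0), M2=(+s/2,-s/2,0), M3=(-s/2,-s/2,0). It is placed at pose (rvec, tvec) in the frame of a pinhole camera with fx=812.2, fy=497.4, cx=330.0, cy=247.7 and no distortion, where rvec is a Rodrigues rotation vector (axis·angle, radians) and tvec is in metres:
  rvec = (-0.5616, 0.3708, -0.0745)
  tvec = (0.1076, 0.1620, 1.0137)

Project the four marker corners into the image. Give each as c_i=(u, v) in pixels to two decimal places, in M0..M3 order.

c0=(351.82, 371.16) c1=(487.98, 363.27) c2=(478.40, 284.72) c3=(353.95, 295.89)

Intrinsics K: fx=812.2, fy=497.4, cx=330.0, cy=247.7
Marker side s = 0.168 m; corners in marker frame (Z=0):
  M0 = (-0.0840, +0.0840, 0)
  M1 = (+0.0840, +0.0840, 0)
  M2 = (+0.0840, -0.0840, 0)
  M3 = (-0.0840, -0.0840, 0)
rvec = (-0.5616, 0.3708, -0.0745), |rvec| = θ = 0.67708 rad = 38.794°
Rodrigues: sinθ=0.62652, 1−cosθ=0.22059; R = I + sinθ·[k]× + (1−cosθ)·[k]×²:
    [+0.93117 -0.03127 +0.36324]
    [-0.16914 +0.84557 +0.50637]
    [-0.32298 -0.53296 +0.78208]
t = (0.1076, 0.1620, 1.0137) m
M0: Pc = R·M0+t = (+0.02676, +0.24724, +0.99606); u = 812.2·(+0.02676)/0.99606 + 330.0 = 351.8166, v = 497.4·(+0.24724)/0.99606 + 247.7 = 371.1610
M1: Pc = R·M1+t = (+0.18319, +0.21882, +0.94180); u = 812.2·(+0.18319)/0.94180 + 330.0 = 487.9828, v = 497.4·(+0.21882)/0.94180 + 247.7 = 363.2667
M2: Pc = R·M2+t = (+0.18844, +0.07676, +1.03134); u = 812.2·(+0.18844)/1.03134 + 330.0 = 478.4040, v = 497.4·(+0.07676)/1.03134 + 247.7 = 284.7226
M3: Pc = R·M3+t = (+0.03201, +0.10518, +1.08560); u = 812.2·(+0.03201)/1.08560 + 330.0 = 353.9472, v = 497.4·(+0.10518)/1.08560 + 247.7 = 295.8915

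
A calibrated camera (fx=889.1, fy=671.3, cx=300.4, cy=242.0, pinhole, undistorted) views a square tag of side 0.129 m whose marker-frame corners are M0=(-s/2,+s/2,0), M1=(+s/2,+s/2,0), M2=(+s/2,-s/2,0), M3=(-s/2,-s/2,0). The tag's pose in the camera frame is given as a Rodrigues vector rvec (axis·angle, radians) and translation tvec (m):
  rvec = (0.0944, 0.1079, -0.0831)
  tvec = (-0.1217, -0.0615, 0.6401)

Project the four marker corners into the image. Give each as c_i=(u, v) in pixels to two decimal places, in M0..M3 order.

Intrinsics K: fx=889.1, fy=671.3, cx=300.4, cy=242.0
Marker side s = 0.129 m; corners in marker frame (Z=0):
  M0 = (-0.0645, +0.0645, 0)
  M1 = (+0.0645, +0.0645, 0)
  M2 = (+0.0645, -0.0645, 0)
  M3 = (-0.0645, -0.0645, 0)
rvec = (0.0944, 0.1079, -0.0831), |rvec| = θ = 0.16571 rad = 9.494°
Rodrigues: sinθ=0.16495, 1−cosθ=0.01370; R = I + sinθ·[k]× + (1−cosθ)·[k]×²:
    [+0.99075 +0.08780 +0.10349]
    [-0.07764 +0.99211 -0.09844]
    [-0.11132 +0.08950 +0.98975]
t = (-0.1217, -0.0615, 0.6401) m
M0: Pc = R·M0+t = (-0.17994, +0.00750, +0.65305); u = 889.1·(-0.17994)/0.65305 + 300.4 = 55.4203, v = 671.3·(+0.00750)/0.65305 + 242.0 = 249.7083
M1: Pc = R·M1+t = (-0.05213, -0.00252, +0.63869); u = 889.1·(-0.05213)/0.63869 + 300.4 = 227.8267, v = 671.3·(-0.00252)/0.63869 + 242.0 = 239.3549
M2: Pc = R·M2+t = (-0.06346, -0.13050, +0.62715); u = 889.1·(-0.06346)/0.62715 + 300.4 = 210.4335, v = 671.3·(-0.13050)/0.62715 + 242.0 = 102.3138
M3: Pc = R·M3+t = (-0.19127, -0.12048, +0.64151); u = 889.1·(-0.19127)/0.64151 + 300.4 = 35.3136, v = 671.3·(-0.12048)/0.64151 + 242.0 = 115.9213

c0=(55.42, 249.71) c1=(227.83, 239.35) c2=(210.43, 102.31) c3=(35.31, 115.92)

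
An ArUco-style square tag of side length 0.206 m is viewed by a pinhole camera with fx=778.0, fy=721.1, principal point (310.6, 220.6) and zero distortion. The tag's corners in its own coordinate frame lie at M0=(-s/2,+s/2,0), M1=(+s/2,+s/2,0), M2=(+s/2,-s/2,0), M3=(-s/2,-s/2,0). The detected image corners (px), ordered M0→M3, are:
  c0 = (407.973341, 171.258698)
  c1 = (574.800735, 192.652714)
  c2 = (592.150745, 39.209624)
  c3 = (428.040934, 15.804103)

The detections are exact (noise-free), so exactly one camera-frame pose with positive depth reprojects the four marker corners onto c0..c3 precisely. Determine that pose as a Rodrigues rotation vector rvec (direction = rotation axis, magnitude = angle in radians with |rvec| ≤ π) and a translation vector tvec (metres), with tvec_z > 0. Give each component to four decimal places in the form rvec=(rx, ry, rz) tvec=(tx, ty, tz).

Intrinsics K: fx=778.0, fy=721.1, cx=310.6, cy=220.6
Marker side s = 0.206 m; corners in marker frame (Z=0):
  M0 = (-0.1030, +0.1030, 0)
  M1 = (+0.1030, +0.1030, 0)
  M2 = (+0.1030, -0.1030, 0)
  M3 = (-0.1030, -0.1030, 0)
Detected image corners:
  c0 = (407.973341, 171.258698) px
  c1 = (574.800735, 192.652714) px
  c2 = (592.150745, 39.209624) px
  c3 = (428.040934, 15.804103) px
Planar DLT: solve 8×8 A·h = b for H (H[2,2]=1):
  H  [+840.04084 -126.52580 +501.43725]
  H  [+116.47860 +742.23613 +104.24819]
  H  [+0.07358 -0.07141 +1.00000]
B = K⁻¹H; ‖b₁‖=1.062081, ‖b₂‖=1.062081; λ = 2/(‖b₁‖+‖b₂‖) = 0.941548, sign → tz>0 ⇒ λ=+0.941548
r₁ = λ·B[:,0] = (+0.98897,+0.13089,+0.06928); r₂ = λ·B[:,1] = (-0.12628,+0.98971,-0.06723)
r₃ = r₁×r₂ = (-0.07737,+0.05774,+0.99533); SVD([r₁ r₂ r₃]) → R = UVᵀ:
  R  [+0.98897 -0.12628 -0.07737]
  R  [+0.13089 +0.98971 +0.05774]
  R  [+0.06928 -0.06723 +0.99533]
t = (+0.23095, -0.15192, +0.94155) m
tr R = 2.974016; θ = arccos((tr R − 1)/2) = 0.161372 rad = 9.246°
axis k = ((R−Rᵀ)₃₂, (R−Rᵀ)₁₃, (R−Rᵀ)₂₁) / (2 sinθ) = (-0.388915, -0.456340, +0.800311)
rvec = θ·k = (-0.062760, -0.073641, +0.129148)

rvec=(-0.0628, -0.0736, 0.1291) tvec=(0.2310, -0.1519, 0.9415)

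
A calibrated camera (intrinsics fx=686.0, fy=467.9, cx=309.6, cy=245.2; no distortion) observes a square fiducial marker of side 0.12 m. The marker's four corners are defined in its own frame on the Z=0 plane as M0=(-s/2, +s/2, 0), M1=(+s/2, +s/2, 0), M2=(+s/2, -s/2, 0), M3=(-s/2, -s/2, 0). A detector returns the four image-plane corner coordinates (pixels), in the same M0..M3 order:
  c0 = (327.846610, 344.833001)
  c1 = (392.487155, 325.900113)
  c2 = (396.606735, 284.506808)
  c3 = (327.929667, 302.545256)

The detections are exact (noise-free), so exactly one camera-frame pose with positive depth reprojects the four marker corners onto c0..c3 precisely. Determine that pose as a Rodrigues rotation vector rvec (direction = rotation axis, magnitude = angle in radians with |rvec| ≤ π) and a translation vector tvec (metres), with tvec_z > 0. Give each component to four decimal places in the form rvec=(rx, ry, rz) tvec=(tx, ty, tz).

rvec=(0.5454, -0.5084, -0.1604) tvec=(0.0787, 0.1533, 1.0298)

Intrinsics K: fx=686.0, fy=467.9, cx=309.6, cy=245.2
Marker side s = 0.12 m; corners in marker frame (Z=0):
  M0 = (-0.0600, +0.0600, 0)
  M1 = (+0.0600, +0.0600, 0)
  M2 = (+0.0600, -0.0600, 0)
  M3 = (-0.0600, -0.0600, 0)
Detected image corners:
  c0 = (327.846610, 344.833001) px
  c1 = (392.487155, 325.900113) px
  c2 = (396.606735, 284.506808) px
  c3 = (327.929667, 302.545256) px
Planar DLT: solve 8×8 A·h = b for H (H[2,2]=1):
  H  [+701.89651 +168.98960 +361.99834]
  H  [-26.25896 +511.28949 +314.87023]
  H  [+0.40676 +0.51745 +1.00000]
B = K⁻¹H; ‖b₁‖=0.971025, ‖b₂‖=0.971025; λ = 2/(‖b₁‖+‖b₂‖) = 1.029840, sign → tz>0 ⇒ λ=+1.029840
r₁ = λ·B[:,0] = (+0.86465,-0.27732,+0.41890); r₂ = λ·B[:,1] = (+0.01319,+0.84608,+0.53289)
r₃ = r₁×r₂ = (-0.50220,-0.45524,+0.73522); SVD([r₁ r₂ r₃]) → R = UVᵀ:
  R  [+0.86465 +0.01319 -0.50220]
  R  [-0.27732 +0.84608 -0.45524]
  R  [+0.41890 +0.53289 +0.73522]
t = (+0.07866, +0.15334, +1.02984) m
tr R = 2.445959; θ = arccos((tr R − 1)/2) = 0.762691 rad = 43.699°
axis k = ((R−Rᵀ)₃₂, (R−Rᵀ)₁₃, (R−Rᵀ)₂₁) / (2 sinθ) = (+0.715130, -0.666621, -0.210248)
rvec = θ·k = (+0.545424, -0.508426, -0.160355)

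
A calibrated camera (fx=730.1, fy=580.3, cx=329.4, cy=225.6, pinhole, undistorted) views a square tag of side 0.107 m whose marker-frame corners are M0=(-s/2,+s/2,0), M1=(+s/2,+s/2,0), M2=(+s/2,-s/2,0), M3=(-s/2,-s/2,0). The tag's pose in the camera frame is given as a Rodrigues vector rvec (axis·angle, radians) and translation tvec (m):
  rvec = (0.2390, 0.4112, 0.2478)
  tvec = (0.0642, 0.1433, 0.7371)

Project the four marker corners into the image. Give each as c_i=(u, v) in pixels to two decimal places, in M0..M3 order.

c0=(335.70, 359.89) c1=(430.68, 391.09) c2=(455.87, 314.85) c3=(355.77, 286.39)

Intrinsics K: fx=730.1, fy=580.3, cx=329.4, cy=225.6
Marker side s = 0.107 m; corners in marker frame (Z=0):
  M0 = (-0.0535, +0.0535, 0)
  M1 = (+0.0535, +0.0535, 0)
  M2 = (+0.0535, -0.0535, 0)
  M3 = (-0.0535, -0.0535, 0)
rvec = (0.2390, 0.4112, 0.2478), |rvec| = θ = 0.53629 rad = 30.727°
Rodrigues: sinθ=0.51095, 1−cosθ=0.14039; R = I + sinθ·[k]× + (1−cosθ)·[k]×²:
    [+0.88749 -0.18812 +0.42068]
    [+0.28406 +0.94214 -0.17797]
    [-0.36286 +0.27745 +0.88958]
t = (0.0642, 0.1433, 0.7371) m
M0: Pc = R·M0+t = (+0.00665, +0.17851, +0.77136); u = 730.1·(+0.00665)/0.77136 + 329.4 = 335.6989, v = 580.3·(+0.17851)/0.77136 + 225.6 = 359.8930
M1: Pc = R·M1+t = (+0.10162, +0.20890, +0.73253); u = 730.1·(+0.10162)/0.73253 + 329.4 = 430.6792, v = 580.3·(+0.20890)/0.73253 + 225.6 = 391.0892
M2: Pc = R·M2+t = (+0.12175, +0.10809, +0.70284); u = 730.1·(+0.12175)/0.70284 + 329.4 = 455.8664, v = 580.3·(+0.10809)/0.70284 + 225.6 = 314.8463
M3: Pc = R·M3+t = (+0.02678, +0.07770, +0.74167); u = 730.1·(+0.02678)/0.74167 + 329.4 = 355.7658, v = 580.3·(+0.07770)/0.74167 + 225.6 = 286.3927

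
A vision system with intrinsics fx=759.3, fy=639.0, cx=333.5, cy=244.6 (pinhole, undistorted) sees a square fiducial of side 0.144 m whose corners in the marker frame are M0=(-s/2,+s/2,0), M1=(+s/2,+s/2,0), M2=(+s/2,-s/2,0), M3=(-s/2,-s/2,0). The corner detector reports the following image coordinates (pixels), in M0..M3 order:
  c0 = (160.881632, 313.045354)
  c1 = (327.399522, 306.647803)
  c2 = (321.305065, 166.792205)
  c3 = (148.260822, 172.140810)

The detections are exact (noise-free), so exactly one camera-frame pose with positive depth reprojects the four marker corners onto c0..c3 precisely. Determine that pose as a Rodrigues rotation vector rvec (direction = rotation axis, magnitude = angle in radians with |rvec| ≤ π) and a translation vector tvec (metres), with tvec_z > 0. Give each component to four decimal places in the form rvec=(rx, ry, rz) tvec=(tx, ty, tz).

rvec=(0.1704, -0.0441, -0.0381) tvec=(-0.0797, -0.0037, 0.6464)

Intrinsics K: fx=759.3, fy=639.0, cx=333.5, cy=244.6
Marker side s = 0.144 m; corners in marker frame (Z=0):
  M0 = (-0.0720, +0.0720, 0)
  M1 = (+0.0720, +0.0720, 0)
  M2 = (+0.0720, -0.0720, 0)
  M3 = (-0.0720, -0.0720, 0)
Detected image corners:
  c0 = (160.881632, 313.045354) px
  c1 = (327.399522, 306.647803) px
  c2 = (321.305065, 166.792205) px
  c3 = (148.260822, 172.140810) px
Planar DLT: solve 8×8 A·h = b for H (H[2,2]=1):
  H  [+1193.67061 +127.97326 +239.93505]
  H  [-25.77680 +1037.98877 +240.97476]
  H  [+0.06291 +0.26348 +1.00000]
B = K⁻¹H; ‖b₁‖=1.547057, ‖b₂‖=1.547057; λ = 2/(‖b₁‖+‖b₂‖) = 0.646389, sign → tz>0 ⇒ λ=+0.646389
r₁ = λ·B[:,0] = (+0.99830,-0.04164,+0.04067); r₂ = λ·B[:,1] = (+0.03414,+0.98480,+0.17031)
r₃ = r₁×r₂ = (-0.04714,-0.16863,+0.98455); SVD([r₁ r₂ r₃]) → R = UVᵀ:
  R  [+0.99830 +0.03414 -0.04714]
  R  [-0.04164 +0.98480 -0.16863]
  R  [+0.04067 +0.17031 +0.98455]
t = (-0.07965, -0.00367, +0.64639) m
tr R = 2.967655; θ = arccos((tr R − 1)/2) = 0.180089 rad = 10.318°
axis k = ((R−Rᵀ)₃₂, (R−Rᵀ)₁₃, (R−Rᵀ)₂₁) / (2 sinθ) = (+0.946135, -0.245109, -0.211542)
rvec = θ·k = (+0.170389, -0.044141, -0.038096)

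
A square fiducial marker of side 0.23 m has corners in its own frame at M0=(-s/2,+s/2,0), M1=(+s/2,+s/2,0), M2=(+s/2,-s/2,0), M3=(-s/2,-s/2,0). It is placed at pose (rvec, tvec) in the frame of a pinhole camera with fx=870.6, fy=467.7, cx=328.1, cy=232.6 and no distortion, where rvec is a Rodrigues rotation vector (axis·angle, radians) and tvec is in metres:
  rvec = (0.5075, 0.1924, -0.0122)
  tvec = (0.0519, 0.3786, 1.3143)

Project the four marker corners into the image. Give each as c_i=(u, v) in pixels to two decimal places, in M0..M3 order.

Intrinsics K: fx=870.6, fy=467.7, cx=328.1, cy=232.6
Marker side s = 0.23 m; corners in marker frame (Z=0):
  M0 = (-0.1150, +0.1150, 0)
  M1 = (+0.1150, +0.1150, 0)
  M2 = (+0.1150, -0.1150, 0)
  M3 = (-0.1150, -0.1150, 0)
rvec = (0.5075, 0.1924, -0.0122), |rvec| = θ = 0.54288 rad = 31.105°
Rodrigues: sinθ=0.51661, 1−cosθ=0.14378; R = I + sinθ·[k]× + (1−cosθ)·[k]×²:
    [+0.98187 +0.05924 +0.18007]
    [+0.03602 +0.87428 -0.48408]
    [-0.18611 +0.48179 +0.85630]
t = (0.0519, 0.3786, 1.3143) m
M0: Pc = R·M0+t = (-0.05420, +0.47500, +1.39111); u = 870.6·(-0.05420)/1.39111 + 328.1 = 294.1787, v = 467.7·(+0.47500)/1.39111 + 232.6 = 392.2980
M1: Pc = R·M1+t = (+0.17163, +0.48329, +1.34830); u = 870.6·(+0.17163)/1.34830 + 328.1 = 438.9202, v = 467.7·(+0.48329)/1.34830 + 232.6 = 400.2421
M2: Pc = R·M2+t = (+0.15800, +0.28220, +1.23749); u = 870.6·(+0.15800)/1.23749 + 328.1 = 439.2575, v = 467.7·(+0.28220)/1.23749 + 232.6 = 339.2554
M3: Pc = R·M3+t = (-0.06783, +0.27391, +1.28030); u = 870.6·(-0.06783)/1.28030 + 328.1 = 281.9771, v = 467.7·(+0.27391)/1.28030 + 232.6 = 332.6627

c0=(294.18, 392.30) c1=(438.92, 400.24) c2=(439.26, 339.26) c3=(281.98, 332.66)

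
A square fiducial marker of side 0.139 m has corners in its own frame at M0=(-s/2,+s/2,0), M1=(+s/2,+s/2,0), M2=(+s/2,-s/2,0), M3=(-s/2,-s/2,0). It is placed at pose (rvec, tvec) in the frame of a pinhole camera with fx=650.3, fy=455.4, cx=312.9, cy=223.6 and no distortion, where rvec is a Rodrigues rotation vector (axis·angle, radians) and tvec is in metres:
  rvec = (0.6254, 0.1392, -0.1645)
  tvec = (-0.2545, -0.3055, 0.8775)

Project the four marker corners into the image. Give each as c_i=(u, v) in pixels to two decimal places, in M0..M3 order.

c0=(96.79, 104.89) c1=(188.53, 93.87) c2=(155.27, 20.20) c3=(55.96, 34.39)

Intrinsics K: fx=650.3, fy=455.4, cx=312.9, cy=223.6
Marker side s = 0.139 m; corners in marker frame (Z=0):
  M0 = (-0.0695, +0.0695, 0)
  M1 = (+0.0695, +0.0695, 0)
  M2 = (+0.0695, -0.0695, 0)
  M3 = (-0.0695, -0.0695, 0)
rvec = (0.6254, 0.1392, -0.1645), |rvec| = θ = 0.66148 rad = 37.900°
Rodrigues: sinθ=0.61429, 1−cosθ=0.21092; R = I + sinθ·[k]× + (1−cosθ)·[k]×²:
    [+0.97762 +0.19473 +0.07968]
    [-0.11080 +0.79842 -0.59182]
    [-0.17886 +0.56974 +0.80212]
t = (-0.2545, -0.3055, 0.8775) m
M0: Pc = R·M0+t = (-0.30891, -0.24231, +0.92953); u = 650.3·(-0.30891)/0.92953 + 312.9 = 96.7852, v = 455.4·(-0.24231)/0.92953 + 223.6 = 104.8864
M1: Pc = R·M1+t = (-0.17302, -0.25771, +0.90467); u = 650.3·(-0.17302)/0.90467 + 312.9 = 188.5267, v = 455.4·(-0.25771)/0.90467 + 223.6 = 93.8712
M2: Pc = R·M2+t = (-0.20009, -0.36869, +0.82547); u = 650.3·(-0.20009)/0.82547 + 312.9 = 155.2714, v = 455.4·(-0.36869)/0.82547 + 223.6 = 20.1991
M3: Pc = R·M3+t = (-0.33598, -0.35329, +0.85033); u = 650.3·(-0.33598)/0.85033 + 312.9 = 55.9581, v = 455.4·(-0.35329)/0.85033 + 223.6 = 34.3941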